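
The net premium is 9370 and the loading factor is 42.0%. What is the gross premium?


Gross = net * (1 + loading)
= 9370 * (1 + 0.42)
= 9370 * 1.42
= 13305.4


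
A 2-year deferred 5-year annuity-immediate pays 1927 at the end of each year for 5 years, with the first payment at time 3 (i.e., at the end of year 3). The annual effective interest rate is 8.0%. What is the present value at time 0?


PV at time 2 of the 5-year annuity-immediate:
a_n = 1927 * (1-(1+0.08)^(-5))/0.08 = 7693.9522
Discount back 2 years to time 0:
PV = 7693.9522 * (1+0.08)^(-2)
= 7693.9522 * 0.857339
= 6596.3239


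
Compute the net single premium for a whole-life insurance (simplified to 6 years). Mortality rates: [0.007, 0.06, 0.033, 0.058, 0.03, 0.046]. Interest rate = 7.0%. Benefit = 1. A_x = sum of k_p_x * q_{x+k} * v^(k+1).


v = 0.934579
Year 0: k_p_x=1.0, q=0.007, term=0.006542
Year 1: k_p_x=0.993, q=0.06, term=0.052039
Year 2: k_p_x=0.93342, q=0.033, term=0.025144
Year 3: k_p_x=0.902617, q=0.058, term=0.039939
Year 4: k_p_x=0.850265, q=0.03, term=0.018187
Year 5: k_p_x=0.824757, q=0.046, term=0.02528
A_x = 0.1671


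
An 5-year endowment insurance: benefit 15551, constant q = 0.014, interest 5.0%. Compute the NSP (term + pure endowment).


Term component = 917.822
Pure endowment = 5_p_x * v^5 * benefit = 0.931933 * 0.783526 * 15551 = 11355.2422
NSP = 12273.0642


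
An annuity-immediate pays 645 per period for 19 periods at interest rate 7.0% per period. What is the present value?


PV = PMT * (1 - (1+i)^(-n)) / i
= 645 * (1 - (1+0.07)^(-19)) / 0.07
= 645 * (1 - 0.276508) / 0.07
= 645 * 10.335595
= 6666.4589


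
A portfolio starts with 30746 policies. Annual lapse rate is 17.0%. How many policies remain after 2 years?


remaining = initial * (1 - lapse)^years
= 30746 * (1 - 0.17)^2
= 30746 * 0.6889
= 21180.9194


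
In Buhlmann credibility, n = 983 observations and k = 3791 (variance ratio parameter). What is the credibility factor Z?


Z = n / (n + k)
= 983 / (983 + 3791)
= 983 / 4774
= 0.2059


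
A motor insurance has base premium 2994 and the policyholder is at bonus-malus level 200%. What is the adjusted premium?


adjusted = base * BM_level / 100
= 2994 * 200 / 100
= 2994 * 2.0
= 5988.0


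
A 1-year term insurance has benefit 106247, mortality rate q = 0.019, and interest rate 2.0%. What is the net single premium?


NSP = benefit * q * v
v = 1/(1+i) = 0.980392
NSP = 106247 * 0.019 * 0.980392
= 1979.1108


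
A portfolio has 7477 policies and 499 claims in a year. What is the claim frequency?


frequency = claims / policies
= 499 / 7477
= 0.0667


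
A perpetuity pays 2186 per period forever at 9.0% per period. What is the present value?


PV = PMT / i
= 2186 / 0.09
= 24288.8889


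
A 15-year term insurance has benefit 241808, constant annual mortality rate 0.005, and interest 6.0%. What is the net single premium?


NSP = benefit * sum_{k=0}^{n-1} k_p_x * q * v^(k+1)
With constant q=0.005, v=0.943396
Sum = 0.047151
NSP = 241808 * 0.047151
= 11401.3937


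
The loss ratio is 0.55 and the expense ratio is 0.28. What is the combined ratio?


Combined ratio = loss ratio + expense ratio
= 0.55 + 0.28
= 0.83


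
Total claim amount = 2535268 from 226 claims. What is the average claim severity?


severity = total / number
= 2535268 / 226
= 11218.0


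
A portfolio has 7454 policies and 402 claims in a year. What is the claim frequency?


frequency = claims / policies
= 402 / 7454
= 0.0539


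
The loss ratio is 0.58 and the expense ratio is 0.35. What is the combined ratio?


Combined ratio = loss ratio + expense ratio
= 0.58 + 0.35
= 0.93


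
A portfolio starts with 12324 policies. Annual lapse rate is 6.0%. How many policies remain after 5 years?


remaining = initial * (1 - lapse)^years
= 12324 * (1 - 0.06)^5
= 12324 * 0.733904
= 9044.6332


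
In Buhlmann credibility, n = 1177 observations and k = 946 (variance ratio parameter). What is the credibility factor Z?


Z = n / (n + k)
= 1177 / (1177 + 946)
= 1177 / 2123
= 0.5544


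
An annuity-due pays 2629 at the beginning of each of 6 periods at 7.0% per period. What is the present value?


PV_due = PMT * (1-(1+i)^(-n))/i * (1+i)
PV_immediate = 12531.2328
PV_due = 12531.2328 * 1.07
= 13408.4191


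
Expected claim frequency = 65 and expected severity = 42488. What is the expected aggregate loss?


E[S] = E[N] * E[X]
= 65 * 42488
= 2.7617e+06


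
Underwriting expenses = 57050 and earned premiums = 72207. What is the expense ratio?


Expense ratio = expenses / premiums
= 57050 / 72207
= 0.7901


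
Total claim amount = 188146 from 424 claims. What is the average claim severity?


severity = total / number
= 188146 / 424
= 443.7406


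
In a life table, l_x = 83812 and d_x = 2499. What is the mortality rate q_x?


q_x = d_x / l_x
= 2499 / 83812
= 0.0298


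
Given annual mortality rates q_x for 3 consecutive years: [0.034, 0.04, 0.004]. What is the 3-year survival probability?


p_k = 1 - q_k for each year
Survival = product of (1 - q_k)
= 0.966 * 0.96 * 0.996
= 0.9237


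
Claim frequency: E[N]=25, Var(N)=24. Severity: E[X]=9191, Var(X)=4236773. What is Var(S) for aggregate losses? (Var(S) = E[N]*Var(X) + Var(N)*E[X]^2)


Var(S) = E[N]*Var(X) + Var(N)*E[X]^2
= 25*4236773 + 24*9191^2
= 105919325 + 2027387544
= 2.1333e+09


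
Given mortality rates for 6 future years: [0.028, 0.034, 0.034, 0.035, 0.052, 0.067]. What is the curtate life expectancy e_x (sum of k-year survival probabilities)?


e_x = sum_{k=1}^{n} k_p_x
k_p_x values:
  1_p_x = 0.972
  2_p_x = 0.938952
  3_p_x = 0.907028
  4_p_x = 0.875282
  5_p_x = 0.829767
  6_p_x = 0.774173
e_x = 5.2972


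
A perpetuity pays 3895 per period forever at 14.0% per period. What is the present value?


PV = PMT / i
= 3895 / 0.14
= 27821.4286


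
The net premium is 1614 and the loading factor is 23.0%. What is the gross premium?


Gross = net * (1 + loading)
= 1614 * (1 + 0.23)
= 1614 * 1.23
= 1985.22


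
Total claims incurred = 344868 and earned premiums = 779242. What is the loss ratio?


Loss ratio = claims / premiums
= 344868 / 779242
= 0.4426


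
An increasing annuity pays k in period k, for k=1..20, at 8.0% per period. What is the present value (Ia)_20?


(Ia)_n = sum_{k=1}^{n} k * v^k, v = 1/(1+i)
v = 0.925926
Sum computed term by term:
(Ia)_20 = 78.9079


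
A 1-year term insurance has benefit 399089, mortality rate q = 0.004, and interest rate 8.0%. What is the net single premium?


NSP = benefit * q * v
v = 1/(1+i) = 0.925926
NSP = 399089 * 0.004 * 0.925926
= 1478.1074


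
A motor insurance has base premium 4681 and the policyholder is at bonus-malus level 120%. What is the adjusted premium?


adjusted = base * BM_level / 100
= 4681 * 120 / 100
= 4681 * 1.2
= 5617.2


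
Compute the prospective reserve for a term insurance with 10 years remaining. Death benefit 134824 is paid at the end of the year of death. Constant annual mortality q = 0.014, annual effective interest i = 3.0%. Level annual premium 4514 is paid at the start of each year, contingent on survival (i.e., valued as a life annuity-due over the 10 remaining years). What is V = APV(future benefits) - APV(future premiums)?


v = 1/(1+i) = 0.970874
APV(future benefits) per unit = sum_{k=0}^{9} k_p_x * q * v^(k+1) = 0.112559
APV(future benefits) = 134824 * 0.112559 = 15175.5937
Life annuity-due factor ä_{x:10} = sum_{k=0}^{9} k_p_x * v^k = 8.281093
APV(future premiums) = 4514 * 8.281093 = 37380.8546
V = 15175.5937 - 37380.8546
= -22205.2609


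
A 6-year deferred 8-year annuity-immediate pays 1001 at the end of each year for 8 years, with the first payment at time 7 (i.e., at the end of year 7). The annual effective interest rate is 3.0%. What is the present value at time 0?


PV at time 6 of the 8-year annuity-immediate:
a_n = 1001 * (1-(1+0.03)^(-8))/0.03 = 7026.7119
Discount back 6 years to time 0:
PV = 7026.7119 * (1+0.03)^(-6)
= 7026.7119 * 0.837484
= 5884.7606


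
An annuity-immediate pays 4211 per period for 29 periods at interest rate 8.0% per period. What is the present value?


PV = PMT * (1 - (1+i)^(-n)) / i
= 4211 * (1 - (1+0.08)^(-29)) / 0.08
= 4211 * (1 - 0.107328) / 0.08
= 4211 * 11.158406
= 46988.0477


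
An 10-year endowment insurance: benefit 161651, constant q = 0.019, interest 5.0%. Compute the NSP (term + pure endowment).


Term component = 21955.6644
Pure endowment = 10_p_x * v^10 * benefit = 0.825449 * 0.613913 * 161651 = 81917.2716
NSP = 103872.9359


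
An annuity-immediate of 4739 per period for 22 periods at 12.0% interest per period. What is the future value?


FV = PMT * ((1+i)^n - 1) / i
= 4739 * ((1.12)^22 - 1) / 0.12
= 4739 * (12.10031 - 1) / 0.12
= 438369.7446


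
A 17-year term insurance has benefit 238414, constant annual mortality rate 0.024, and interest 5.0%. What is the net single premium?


NSP = benefit * sum_{k=0}^{n-1} k_p_x * q * v^(k+1)
With constant q=0.024, v=0.952381
Sum = 0.230696
NSP = 238414 * 0.230696
= 55001.1003


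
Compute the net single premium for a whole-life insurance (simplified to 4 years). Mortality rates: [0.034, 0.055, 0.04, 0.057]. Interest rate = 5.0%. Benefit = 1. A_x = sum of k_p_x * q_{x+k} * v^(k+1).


v = 0.952381
Year 0: k_p_x=1.0, q=0.034, term=0.032381
Year 1: k_p_x=0.966, q=0.055, term=0.04819
Year 2: k_p_x=0.91287, q=0.04, term=0.031543
Year 3: k_p_x=0.876355, q=0.057, term=0.041096
A_x = 0.1532


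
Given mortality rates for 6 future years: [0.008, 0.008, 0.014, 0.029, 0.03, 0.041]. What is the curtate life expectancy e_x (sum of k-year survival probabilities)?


e_x = sum_{k=1}^{n} k_p_x
k_p_x values:
  1_p_x = 0.992
  2_p_x = 0.984064
  3_p_x = 0.970287
  4_p_x = 0.942149
  5_p_x = 0.913884
  6_p_x = 0.876415
e_x = 5.6788


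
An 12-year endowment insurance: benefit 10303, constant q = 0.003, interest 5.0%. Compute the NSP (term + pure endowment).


Term component = 269.9471
Pure endowment = 12_p_x * v^12 * benefit = 0.964588 * 0.556837 * 10303 = 5533.9345
NSP = 5803.8816


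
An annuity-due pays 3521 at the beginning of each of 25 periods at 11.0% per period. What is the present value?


PV_due = PMT * (1-(1+i)^(-n))/i * (1+i)
PV_immediate = 29652.963
PV_due = 29652.963 * 1.11
= 32914.7889


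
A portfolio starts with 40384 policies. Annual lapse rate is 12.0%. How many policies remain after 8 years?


remaining = initial * (1 - lapse)^years
= 40384 * (1 - 0.12)^8
= 40384 * 0.359635
= 14523.4806


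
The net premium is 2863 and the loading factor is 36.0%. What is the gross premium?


Gross = net * (1 + loading)
= 2863 * (1 + 0.36)
= 2863 * 1.36
= 3893.68


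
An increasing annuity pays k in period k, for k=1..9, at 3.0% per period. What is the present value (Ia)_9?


(Ia)_n = sum_{k=1}^{n} k * v^k, v = 1/(1+i)
v = 0.970874
Sum computed term by term:
(Ia)_9 = 37.3981


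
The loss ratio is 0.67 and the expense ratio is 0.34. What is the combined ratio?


Combined ratio = loss ratio + expense ratio
= 0.67 + 0.34
= 1.01


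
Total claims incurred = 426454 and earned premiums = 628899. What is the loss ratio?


Loss ratio = claims / premiums
= 426454 / 628899
= 0.6781


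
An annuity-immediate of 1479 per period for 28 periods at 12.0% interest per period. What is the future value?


FV = PMT * ((1+i)^n - 1) / i
= 1479 * ((1.12)^28 - 1) / 0.12
= 1479 * (23.883866 - 1) / 0.12
= 282043.6544


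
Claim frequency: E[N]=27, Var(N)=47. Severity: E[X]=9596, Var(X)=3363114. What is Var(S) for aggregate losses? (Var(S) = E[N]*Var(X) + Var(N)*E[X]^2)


Var(S) = E[N]*Var(X) + Var(N)*E[X]^2
= 27*3363114 + 47*9596^2
= 90804078 + 4327911152
= 4.4187e+09


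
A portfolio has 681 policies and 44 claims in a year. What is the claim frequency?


frequency = claims / policies
= 44 / 681
= 0.0646


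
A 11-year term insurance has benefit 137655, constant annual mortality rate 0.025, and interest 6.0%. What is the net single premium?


NSP = benefit * sum_{k=0}^{n-1} k_p_x * q * v^(k+1)
With constant q=0.025, v=0.943396
Sum = 0.176842
NSP = 137655 * 0.176842
= 24343.2041


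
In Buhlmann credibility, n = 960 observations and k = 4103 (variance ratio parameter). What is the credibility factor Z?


Z = n / (n + k)
= 960 / (960 + 4103)
= 960 / 5063
= 0.1896


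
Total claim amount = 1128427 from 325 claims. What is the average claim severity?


severity = total / number
= 1128427 / 325
= 3472.0831


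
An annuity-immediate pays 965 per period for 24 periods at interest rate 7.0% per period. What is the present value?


PV = PMT * (1 - (1+i)^(-n)) / i
= 965 * (1 - (1+0.07)^(-24)) / 0.07
= 965 * (1 - 0.197147) / 0.07
= 965 * 11.469334
= 11067.9073


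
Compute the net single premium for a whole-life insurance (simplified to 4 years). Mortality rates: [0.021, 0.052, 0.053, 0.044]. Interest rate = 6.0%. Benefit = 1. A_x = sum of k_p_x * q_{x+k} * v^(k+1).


v = 0.943396
Year 0: k_p_x=1.0, q=0.021, term=0.019811
Year 1: k_p_x=0.979, q=0.052, term=0.045308
Year 2: k_p_x=0.928092, q=0.053, term=0.0413
Year 3: k_p_x=0.878903, q=0.044, term=0.030632
A_x = 0.1371


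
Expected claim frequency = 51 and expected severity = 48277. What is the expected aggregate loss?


E[S] = E[N] * E[X]
= 51 * 48277
= 2.4621e+06


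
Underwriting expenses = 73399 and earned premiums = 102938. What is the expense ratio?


Expense ratio = expenses / premiums
= 73399 / 102938
= 0.713


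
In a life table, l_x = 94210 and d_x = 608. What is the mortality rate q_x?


q_x = d_x / l_x
= 608 / 94210
= 0.0065


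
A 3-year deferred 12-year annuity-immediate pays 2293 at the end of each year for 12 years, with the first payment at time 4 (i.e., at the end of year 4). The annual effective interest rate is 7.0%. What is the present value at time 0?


PV at time 3 of the 12-year annuity-immediate:
a_n = 2293 * (1-(1+0.07)^(-12))/0.07 = 18212.5797
Discount back 3 years to time 0:
PV = 18212.5797 * (1+0.07)^(-3)
= 18212.5797 * 0.816298
= 14866.8901


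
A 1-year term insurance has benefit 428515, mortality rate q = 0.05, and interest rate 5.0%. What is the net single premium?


NSP = benefit * q * v
v = 1/(1+i) = 0.952381
NSP = 428515 * 0.05 * 0.952381
= 20405.4762


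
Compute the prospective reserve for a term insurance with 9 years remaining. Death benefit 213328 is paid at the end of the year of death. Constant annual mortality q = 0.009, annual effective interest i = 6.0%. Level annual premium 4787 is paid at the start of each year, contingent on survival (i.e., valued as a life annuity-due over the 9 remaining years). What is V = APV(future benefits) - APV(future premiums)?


v = 1/(1+i) = 0.943396
APV(future benefits) per unit = sum_{k=0}^{8} k_p_x * q * v^(k+1) = 0.059264
APV(future benefits) = 213328 * 0.059264 = 12642.6084
Life annuity-due factor ä_{x:9} = sum_{k=0}^{8} k_p_x * v^k = 6.979948
APV(future premiums) = 4787 * 6.979948 = 33413.0104
V = 12642.6084 - 33413.0104
= -20770.4021


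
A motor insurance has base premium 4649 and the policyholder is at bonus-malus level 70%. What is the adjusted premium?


adjusted = base * BM_level / 100
= 4649 * 70 / 100
= 4649 * 0.7
= 3254.3


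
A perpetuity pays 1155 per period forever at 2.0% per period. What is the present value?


PV = PMT / i
= 1155 / 0.02
= 57750.0


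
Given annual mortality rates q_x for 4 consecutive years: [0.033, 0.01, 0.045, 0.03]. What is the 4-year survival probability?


p_k = 1 - q_k for each year
Survival = product of (1 - q_k)
= 0.967 * 0.99 * 0.955 * 0.97
= 0.8868


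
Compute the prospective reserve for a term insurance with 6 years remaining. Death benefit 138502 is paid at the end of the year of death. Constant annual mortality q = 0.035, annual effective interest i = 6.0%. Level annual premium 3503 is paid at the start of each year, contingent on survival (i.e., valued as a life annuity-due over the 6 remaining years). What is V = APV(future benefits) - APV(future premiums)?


v = 1/(1+i) = 0.943396
APV(future benefits) per unit = sum_{k=0}^{5} k_p_x * q * v^(k+1) = 0.158685
APV(future benefits) = 138502 * 0.158685 = 21978.1874
Life annuity-due factor ä_{x:6} = sum_{k=0}^{5} k_p_x * v^k = 4.805888
APV(future premiums) = 3503 * 4.805888 = 16835.0257
V = 21978.1874 - 16835.0257
= 5143.1616


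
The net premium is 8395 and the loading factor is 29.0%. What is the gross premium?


Gross = net * (1 + loading)
= 8395 * (1 + 0.29)
= 8395 * 1.29
= 10829.55


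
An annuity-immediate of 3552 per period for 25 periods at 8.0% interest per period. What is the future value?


FV = PMT * ((1+i)^n - 1) / i
= 3552 * ((1.08)^25 - 1) / 0.08
= 3552 * (6.848475 - 1) / 0.08
= 259672.2987


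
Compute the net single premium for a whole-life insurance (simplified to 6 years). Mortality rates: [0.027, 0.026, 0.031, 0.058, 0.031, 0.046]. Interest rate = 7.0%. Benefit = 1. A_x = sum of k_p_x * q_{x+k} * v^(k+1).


v = 0.934579
Year 0: k_p_x=1.0, q=0.027, term=0.025234
Year 1: k_p_x=0.973, q=0.026, term=0.022096
Year 2: k_p_x=0.947702, q=0.031, term=0.023982
Year 3: k_p_x=0.918323, q=0.058, term=0.040634
Year 4: k_p_x=0.86506, q=0.031, term=0.01912
Year 5: k_p_x=0.838244, q=0.046, term=0.025694
A_x = 0.1568


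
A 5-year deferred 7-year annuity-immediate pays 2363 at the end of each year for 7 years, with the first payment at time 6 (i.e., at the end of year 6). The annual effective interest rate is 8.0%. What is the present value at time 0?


PV at time 5 of the 7-year annuity-immediate:
a_n = 2363 * (1-(1+0.08)^(-7))/0.08 = 12302.6524
Discount back 5 years to time 0:
PV = 12302.6524 * (1+0.08)^(-5)
= 12302.6524 * 0.680583
= 8372.9785


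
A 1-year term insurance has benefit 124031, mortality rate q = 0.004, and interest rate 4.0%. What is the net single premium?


NSP = benefit * q * v
v = 1/(1+i) = 0.961538
NSP = 124031 * 0.004 * 0.961538
= 477.0423


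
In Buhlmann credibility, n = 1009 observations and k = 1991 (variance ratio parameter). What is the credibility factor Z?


Z = n / (n + k)
= 1009 / (1009 + 1991)
= 1009 / 3000
= 0.3363


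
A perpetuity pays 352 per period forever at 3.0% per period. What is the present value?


PV = PMT / i
= 352 / 0.03
= 11733.3333


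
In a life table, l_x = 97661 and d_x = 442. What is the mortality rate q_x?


q_x = d_x / l_x
= 442 / 97661
= 0.0045


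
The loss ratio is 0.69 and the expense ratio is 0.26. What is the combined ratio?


Combined ratio = loss ratio + expense ratio
= 0.69 + 0.26
= 0.95


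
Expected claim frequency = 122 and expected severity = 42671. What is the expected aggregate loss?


E[S] = E[N] * E[X]
= 122 * 42671
= 5.2059e+06


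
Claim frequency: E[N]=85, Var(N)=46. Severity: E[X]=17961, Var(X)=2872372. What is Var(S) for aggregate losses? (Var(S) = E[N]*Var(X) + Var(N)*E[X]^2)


Var(S) = E[N]*Var(X) + Var(N)*E[X]^2
= 85*2872372 + 46*17961^2
= 244151620 + 14839485966
= 1.5084e+10


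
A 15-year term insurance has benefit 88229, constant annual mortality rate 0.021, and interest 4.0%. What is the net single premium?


NSP = benefit * sum_{k=0}^{n-1} k_p_x * q * v^(k+1)
With constant q=0.021, v=0.961538
Sum = 0.205226
NSP = 88229 * 0.205226
= 18106.8407


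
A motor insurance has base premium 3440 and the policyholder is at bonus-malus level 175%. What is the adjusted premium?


adjusted = base * BM_level / 100
= 3440 * 175 / 100
= 3440 * 1.75
= 6020.0


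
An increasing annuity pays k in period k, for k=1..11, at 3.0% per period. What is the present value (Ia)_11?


(Ia)_n = sum_{k=1}^{n} k * v^k, v = 1/(1+i)
v = 0.970874
Sum computed term by term:
(Ia)_11 = 52.7856


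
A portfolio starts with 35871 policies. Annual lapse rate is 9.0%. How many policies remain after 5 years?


remaining = initial * (1 - lapse)^years
= 35871 * (1 - 0.09)^5
= 35871 * 0.624032
= 22384.6571


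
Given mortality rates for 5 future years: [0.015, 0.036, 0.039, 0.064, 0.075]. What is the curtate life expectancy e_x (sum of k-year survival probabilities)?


e_x = sum_{k=1}^{n} k_p_x
k_p_x values:
  1_p_x = 0.985
  2_p_x = 0.94954
  3_p_x = 0.912508
  4_p_x = 0.854107
  5_p_x = 0.790049
e_x = 4.4912


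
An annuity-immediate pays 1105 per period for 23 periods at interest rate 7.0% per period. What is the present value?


PV = PMT * (1 - (1+i)^(-n)) / i
= 1105 * (1 - (1+0.07)^(-23)) / 0.07
= 1105 * (1 - 0.210947) / 0.07
= 1105 * 11.272187
= 12455.7671


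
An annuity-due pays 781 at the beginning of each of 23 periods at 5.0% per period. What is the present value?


PV_due = PMT * (1-(1+i)^(-n))/i * (1+i)
PV_immediate = 10534.5762
PV_due = 10534.5762 * 1.05
= 11061.305


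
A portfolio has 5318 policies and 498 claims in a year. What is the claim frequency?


frequency = claims / policies
= 498 / 5318
= 0.0936


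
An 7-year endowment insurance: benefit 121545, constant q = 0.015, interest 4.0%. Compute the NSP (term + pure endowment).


Term component = 10487.2797
Pure endowment = 7_p_x * v^7 * benefit = 0.899609 * 0.759918 * 121545 = 83091.6411
NSP = 93578.9208


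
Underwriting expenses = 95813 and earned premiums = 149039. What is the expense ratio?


Expense ratio = expenses / premiums
= 95813 / 149039
= 0.6429


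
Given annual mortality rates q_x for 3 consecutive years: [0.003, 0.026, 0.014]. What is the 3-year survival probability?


p_k = 1 - q_k for each year
Survival = product of (1 - q_k)
= 0.997 * 0.974 * 0.986
= 0.9575


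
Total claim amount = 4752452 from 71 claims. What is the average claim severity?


severity = total / number
= 4752452 / 71
= 66935.9437


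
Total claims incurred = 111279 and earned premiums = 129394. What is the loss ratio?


Loss ratio = claims / premiums
= 111279 / 129394
= 0.86


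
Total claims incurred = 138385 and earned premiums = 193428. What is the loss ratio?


Loss ratio = claims / premiums
= 138385 / 193428
= 0.7154


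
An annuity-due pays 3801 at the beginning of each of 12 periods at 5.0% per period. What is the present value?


PV_due = PMT * (1-(1+i)^(-n))/i * (1+i)
PV_immediate = 33689.2195
PV_due = 33689.2195 * 1.05
= 35373.6804


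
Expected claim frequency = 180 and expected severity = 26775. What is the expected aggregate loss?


E[S] = E[N] * E[X]
= 180 * 26775
= 4.8195e+06


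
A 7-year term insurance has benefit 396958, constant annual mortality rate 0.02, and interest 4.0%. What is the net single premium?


NSP = benefit * sum_{k=0}^{n-1} k_p_x * q * v^(k+1)
With constant q=0.02, v=0.961538
Sum = 0.113432
NSP = 396958 * 0.113432
= 45027.7323


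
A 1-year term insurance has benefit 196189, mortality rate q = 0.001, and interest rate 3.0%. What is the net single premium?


NSP = benefit * q * v
v = 1/(1+i) = 0.970874
NSP = 196189 * 0.001 * 0.970874
= 190.4748


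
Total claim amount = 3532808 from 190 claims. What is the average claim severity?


severity = total / number
= 3532808 / 190
= 18593.7263


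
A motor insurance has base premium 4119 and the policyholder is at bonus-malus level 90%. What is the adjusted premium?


adjusted = base * BM_level / 100
= 4119 * 90 / 100
= 4119 * 0.9
= 3707.1


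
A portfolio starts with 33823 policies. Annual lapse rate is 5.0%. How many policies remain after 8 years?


remaining = initial * (1 - lapse)^years
= 33823 * (1 - 0.05)^8
= 33823 * 0.66342
= 22438.8692


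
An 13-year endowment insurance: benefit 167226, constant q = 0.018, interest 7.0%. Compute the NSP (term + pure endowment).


Term component = 22996.6538
Pure endowment = 13_p_x * v^13 * benefit = 0.789677 * 0.414964 * 167226 = 54797.9148
NSP = 77794.5686


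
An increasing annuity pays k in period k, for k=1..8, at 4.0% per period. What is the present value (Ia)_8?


(Ia)_n = sum_{k=1}^{n} k * v^k, v = 1/(1+i)
v = 0.961538
Sum computed term by term:
(Ia)_8 = 28.9133


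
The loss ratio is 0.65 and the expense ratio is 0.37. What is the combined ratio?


Combined ratio = loss ratio + expense ratio
= 0.65 + 0.37
= 1.02


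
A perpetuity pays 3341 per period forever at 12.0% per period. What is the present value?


PV = PMT / i
= 3341 / 0.12
= 27841.6667


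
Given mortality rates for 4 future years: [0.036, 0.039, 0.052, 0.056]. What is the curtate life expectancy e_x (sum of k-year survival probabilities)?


e_x = sum_{k=1}^{n} k_p_x
k_p_x values:
  1_p_x = 0.964
  2_p_x = 0.926404
  3_p_x = 0.878231
  4_p_x = 0.82905
e_x = 3.5977


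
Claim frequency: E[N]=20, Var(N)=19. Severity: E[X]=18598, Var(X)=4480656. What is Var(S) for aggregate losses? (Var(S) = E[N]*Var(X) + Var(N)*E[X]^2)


Var(S) = E[N]*Var(X) + Var(N)*E[X]^2
= 20*4480656 + 19*18598^2
= 89613120 + 6571826476
= 6.6614e+09


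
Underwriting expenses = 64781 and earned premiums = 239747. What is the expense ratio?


Expense ratio = expenses / premiums
= 64781 / 239747
= 0.2702


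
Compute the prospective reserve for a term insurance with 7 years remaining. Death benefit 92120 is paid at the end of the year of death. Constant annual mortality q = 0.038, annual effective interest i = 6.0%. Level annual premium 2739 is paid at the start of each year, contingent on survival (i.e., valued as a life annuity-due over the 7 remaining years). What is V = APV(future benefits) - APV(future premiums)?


v = 1/(1+i) = 0.943396
APV(future benefits) per unit = sum_{k=0}^{6} k_p_x * q * v^(k+1) = 0.191129
APV(future benefits) = 92120 * 0.191129 = 17606.7702
Life annuity-due factor ä_{x:7} = sum_{k=0}^{6} k_p_x * v^k = 5.331483
APV(future premiums) = 2739 * 5.331483 = 14602.9321
V = 17606.7702 - 14602.9321
= 3003.838


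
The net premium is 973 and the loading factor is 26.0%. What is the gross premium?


Gross = net * (1 + loading)
= 973 * (1 + 0.26)
= 973 * 1.26
= 1225.98


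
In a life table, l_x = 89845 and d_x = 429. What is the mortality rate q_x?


q_x = d_x / l_x
= 429 / 89845
= 0.0048


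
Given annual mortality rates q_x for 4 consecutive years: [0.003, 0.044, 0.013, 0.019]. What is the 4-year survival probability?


p_k = 1 - q_k for each year
Survival = product of (1 - q_k)
= 0.997 * 0.956 * 0.987 * 0.981
= 0.9229


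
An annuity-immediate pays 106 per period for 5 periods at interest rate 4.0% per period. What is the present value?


PV = PMT * (1 - (1+i)^(-n)) / i
= 106 * (1 - (1+0.04)^(-5)) / 0.04
= 106 * (1 - 0.821927) / 0.04
= 106 * 4.451822
= 471.8932


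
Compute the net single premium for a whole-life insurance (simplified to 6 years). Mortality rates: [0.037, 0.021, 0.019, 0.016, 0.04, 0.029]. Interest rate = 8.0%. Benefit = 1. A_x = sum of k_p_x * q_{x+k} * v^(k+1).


v = 0.925926
Year 0: k_p_x=1.0, q=0.037, term=0.034259
Year 1: k_p_x=0.963, q=0.021, term=0.017338
Year 2: k_p_x=0.942777, q=0.019, term=0.01422
Year 3: k_p_x=0.924864, q=0.016, term=0.010877
Year 4: k_p_x=0.910066, q=0.04, term=0.024775
Year 5: k_p_x=0.873664, q=0.029, term=0.015966
A_x = 0.1174


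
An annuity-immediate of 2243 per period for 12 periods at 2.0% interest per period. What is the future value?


FV = PMT * ((1+i)^n - 1) / i
= 2243 * ((1.02)^12 - 1) / 0.02
= 2243 * (1.268242 - 1) / 0.02
= 30083.3173


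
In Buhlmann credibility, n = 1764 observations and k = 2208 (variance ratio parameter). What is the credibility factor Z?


Z = n / (n + k)
= 1764 / (1764 + 2208)
= 1764 / 3972
= 0.4441


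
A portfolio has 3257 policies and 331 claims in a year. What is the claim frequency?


frequency = claims / policies
= 331 / 3257
= 0.1016


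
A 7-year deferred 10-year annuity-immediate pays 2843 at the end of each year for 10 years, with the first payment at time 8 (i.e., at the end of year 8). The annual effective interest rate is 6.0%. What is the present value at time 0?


PV at time 7 of the 10-year annuity-immediate:
a_n = 2843 * (1-(1+0.06)^(-10))/0.06 = 20924.7275
Discount back 7 years to time 0:
PV = 20924.7275 * (1+0.06)^(-7)
= 20924.7275 * 0.665057
= 13916.1389


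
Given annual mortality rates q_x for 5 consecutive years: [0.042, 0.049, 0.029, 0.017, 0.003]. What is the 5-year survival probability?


p_k = 1 - q_k for each year
Survival = product of (1 - q_k)
= 0.958 * 0.951 * 0.971 * 0.983 * 0.997
= 0.867


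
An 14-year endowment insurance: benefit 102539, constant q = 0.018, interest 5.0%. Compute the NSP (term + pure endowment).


Term component = 16511.941
Pure endowment = 14_p_x * v^14 * benefit = 0.775463 * 0.505068 * 102539 = 40160.5563
NSP = 56672.4973


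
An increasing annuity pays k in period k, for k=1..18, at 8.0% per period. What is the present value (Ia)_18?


(Ia)_n = sum_{k=1}^{n} k * v^k, v = 1/(1+i)
v = 0.925926
Sum computed term by term:
(Ia)_18 = 70.2144


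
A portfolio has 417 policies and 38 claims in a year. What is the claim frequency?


frequency = claims / policies
= 38 / 417
= 0.0911


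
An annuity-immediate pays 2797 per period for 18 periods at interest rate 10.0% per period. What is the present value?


PV = PMT * (1 - (1+i)^(-n)) / i
= 2797 * (1 - (1+0.1)^(-18)) / 0.1
= 2797 * (1 - 0.179859) / 0.1
= 2797 * 8.201412
= 22939.3496


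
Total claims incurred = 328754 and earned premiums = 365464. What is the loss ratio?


Loss ratio = claims / premiums
= 328754 / 365464
= 0.8996


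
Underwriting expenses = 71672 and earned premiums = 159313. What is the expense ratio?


Expense ratio = expenses / premiums
= 71672 / 159313
= 0.4499


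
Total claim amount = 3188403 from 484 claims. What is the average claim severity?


severity = total / number
= 3188403 / 484
= 6587.6095


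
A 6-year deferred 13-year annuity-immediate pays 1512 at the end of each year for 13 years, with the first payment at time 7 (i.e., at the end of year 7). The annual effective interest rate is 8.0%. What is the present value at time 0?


PV at time 6 of the 13-year annuity-immediate:
a_n = 1512 * (1-(1+0.08)^(-13))/0.08 = 11950.5092
Discount back 6 years to time 0:
PV = 11950.5092 * (1+0.08)^(-6)
= 11950.5092 * 0.63017
= 7530.8479


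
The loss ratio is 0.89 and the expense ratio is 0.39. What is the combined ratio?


Combined ratio = loss ratio + expense ratio
= 0.89 + 0.39
= 1.28


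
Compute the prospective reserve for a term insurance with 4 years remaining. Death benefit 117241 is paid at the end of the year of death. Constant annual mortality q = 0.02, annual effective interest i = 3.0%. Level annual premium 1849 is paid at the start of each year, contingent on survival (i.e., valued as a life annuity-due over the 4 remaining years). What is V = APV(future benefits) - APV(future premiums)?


v = 1/(1+i) = 0.970874
APV(future benefits) per unit = sum_{k=0}^{3} k_p_x * q * v^(k+1) = 0.072195
APV(future benefits) = 117241 * 0.072195 = 8464.2298
Life annuity-due factor ä_{x:4} = sum_{k=0}^{3} k_p_x * v^k = 3.718049
APV(future premiums) = 1849 * 3.718049 = 6874.6734
V = 8464.2298 - 6874.6734
= 1589.5564


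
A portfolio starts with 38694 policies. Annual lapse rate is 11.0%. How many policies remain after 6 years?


remaining = initial * (1 - lapse)^years
= 38694 * (1 - 0.11)^6
= 38694 * 0.496981
= 19230.1941


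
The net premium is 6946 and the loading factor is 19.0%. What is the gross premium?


Gross = net * (1 + loading)
= 6946 * (1 + 0.19)
= 6946 * 1.19
= 8265.74


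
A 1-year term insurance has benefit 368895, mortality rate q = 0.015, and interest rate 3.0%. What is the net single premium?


NSP = benefit * q * v
v = 1/(1+i) = 0.970874
NSP = 368895 * 0.015 * 0.970874
= 5372.2573


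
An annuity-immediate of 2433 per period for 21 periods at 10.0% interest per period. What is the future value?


FV = PMT * ((1+i)^n - 1) / i
= 2433 * ((1.1)^21 - 1) / 0.1
= 2433 * (7.40025 - 1) / 0.1
= 155718.0811


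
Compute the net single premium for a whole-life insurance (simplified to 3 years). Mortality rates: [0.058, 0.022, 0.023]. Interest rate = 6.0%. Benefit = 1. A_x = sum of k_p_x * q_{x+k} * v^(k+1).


v = 0.943396
Year 0: k_p_x=1.0, q=0.058, term=0.054717
Year 1: k_p_x=0.942, q=0.022, term=0.018444
Year 2: k_p_x=0.921276, q=0.023, term=0.017791
A_x = 0.091


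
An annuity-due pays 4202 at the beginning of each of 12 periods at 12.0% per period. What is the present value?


PV_due = PMT * (1-(1+i)^(-n))/i * (1+i)
PV_immediate = 26028.7605
PV_due = 26028.7605 * 1.12
= 29152.2118


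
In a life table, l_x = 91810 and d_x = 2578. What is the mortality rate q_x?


q_x = d_x / l_x
= 2578 / 91810
= 0.0281


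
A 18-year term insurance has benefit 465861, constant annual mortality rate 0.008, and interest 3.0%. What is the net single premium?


NSP = benefit * sum_{k=0}^{n-1} k_p_x * q * v^(k+1)
With constant q=0.008, v=0.970874
Sum = 0.103511
NSP = 465861 * 0.103511
= 48221.6798


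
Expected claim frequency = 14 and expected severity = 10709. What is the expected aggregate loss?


E[S] = E[N] * E[X]
= 14 * 10709
= 149926


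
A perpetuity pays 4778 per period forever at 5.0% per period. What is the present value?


PV = PMT / i
= 4778 / 0.05
= 95560.0


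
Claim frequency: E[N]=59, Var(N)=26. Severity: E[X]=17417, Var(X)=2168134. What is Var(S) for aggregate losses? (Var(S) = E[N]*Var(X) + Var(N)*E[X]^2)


Var(S) = E[N]*Var(X) + Var(N)*E[X]^2
= 59*2168134 + 26*17417^2
= 127919906 + 7887149114
= 8.0151e+09


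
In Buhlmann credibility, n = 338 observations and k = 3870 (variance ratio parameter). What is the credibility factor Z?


Z = n / (n + k)
= 338 / (338 + 3870)
= 338 / 4208
= 0.0803


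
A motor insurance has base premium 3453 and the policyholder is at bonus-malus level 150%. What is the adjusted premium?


adjusted = base * BM_level / 100
= 3453 * 150 / 100
= 3453 * 1.5
= 5179.5


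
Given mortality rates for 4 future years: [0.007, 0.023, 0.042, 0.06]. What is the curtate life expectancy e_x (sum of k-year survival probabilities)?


e_x = sum_{k=1}^{n} k_p_x
k_p_x values:
  1_p_x = 0.993
  2_p_x = 0.970161
  3_p_x = 0.929414
  4_p_x = 0.873649
e_x = 3.7662


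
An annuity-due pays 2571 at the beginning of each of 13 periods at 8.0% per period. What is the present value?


PV_due = PMT * (1-(1+i)^(-n))/i * (1+i)
PV_immediate = 20320.6079
PV_due = 20320.6079 * 1.08
= 21946.2566


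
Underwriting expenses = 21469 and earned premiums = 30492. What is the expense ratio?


Expense ratio = expenses / premiums
= 21469 / 30492
= 0.7041


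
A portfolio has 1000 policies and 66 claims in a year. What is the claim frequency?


frequency = claims / policies
= 66 / 1000
= 0.066


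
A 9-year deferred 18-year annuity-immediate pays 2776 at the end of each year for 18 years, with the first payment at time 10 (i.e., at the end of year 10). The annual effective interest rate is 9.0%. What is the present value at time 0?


PV at time 9 of the 18-year annuity-immediate:
a_n = 2776 * (1-(1+0.09)^(-18))/0.09 = 24305.6153
Discount back 9 years to time 0:
PV = 24305.6153 * (1+0.09)^(-9)
= 24305.6153 * 0.460428
= 11190.9805


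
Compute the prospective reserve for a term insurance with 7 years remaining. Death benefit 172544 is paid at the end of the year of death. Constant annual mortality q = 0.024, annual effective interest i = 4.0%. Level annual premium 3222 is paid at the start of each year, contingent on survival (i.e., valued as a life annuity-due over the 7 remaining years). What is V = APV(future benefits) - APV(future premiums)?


v = 1/(1+i) = 0.961538
APV(future benefits) per unit = sum_{k=0}^{6} k_p_x * q * v^(k+1) = 0.134593
APV(future benefits) = 172544 * 0.134593 = 23223.2617
Life annuity-due factor ä_{x:7} = sum_{k=0}^{6} k_p_x * v^k = 5.832375
APV(future premiums) = 3222 * 5.832375 = 18791.9127
V = 23223.2617 - 18791.9127
= 4431.3489


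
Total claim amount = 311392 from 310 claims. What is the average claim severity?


severity = total / number
= 311392 / 310
= 1004.4903


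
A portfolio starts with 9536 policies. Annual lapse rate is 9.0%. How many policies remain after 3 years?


remaining = initial * (1 - lapse)^years
= 9536 * (1 - 0.09)^3
= 9536 * 0.753571
= 7186.0531


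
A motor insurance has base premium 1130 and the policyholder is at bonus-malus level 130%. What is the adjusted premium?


adjusted = base * BM_level / 100
= 1130 * 130 / 100
= 1130 * 1.3
= 1469.0


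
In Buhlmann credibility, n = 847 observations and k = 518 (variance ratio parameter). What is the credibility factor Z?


Z = n / (n + k)
= 847 / (847 + 518)
= 847 / 1365
= 0.6205


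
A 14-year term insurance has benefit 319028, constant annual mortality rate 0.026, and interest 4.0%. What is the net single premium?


NSP = benefit * sum_{k=0}^{n-1} k_p_x * q * v^(k+1)
With constant q=0.026, v=0.961538
Sum = 0.236618
NSP = 319028 * 0.236618
= 75487.7358


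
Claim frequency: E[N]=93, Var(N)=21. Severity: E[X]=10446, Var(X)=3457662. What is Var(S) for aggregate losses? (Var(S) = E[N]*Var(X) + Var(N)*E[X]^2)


Var(S) = E[N]*Var(X) + Var(N)*E[X]^2
= 93*3457662 + 21*10446^2
= 321562566 + 2291497236
= 2.6131e+09


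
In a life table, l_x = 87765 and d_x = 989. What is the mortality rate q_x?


q_x = d_x / l_x
= 989 / 87765
= 0.0113


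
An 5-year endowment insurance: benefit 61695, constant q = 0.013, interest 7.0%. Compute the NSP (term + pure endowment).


Term component = 3209.7686
Pure endowment = 5_p_x * v^5 * benefit = 0.936668 * 0.712986 * 61695 = 41201.862
NSP = 44411.6306


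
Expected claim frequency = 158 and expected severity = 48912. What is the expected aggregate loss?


E[S] = E[N] * E[X]
= 158 * 48912
= 7.7281e+06


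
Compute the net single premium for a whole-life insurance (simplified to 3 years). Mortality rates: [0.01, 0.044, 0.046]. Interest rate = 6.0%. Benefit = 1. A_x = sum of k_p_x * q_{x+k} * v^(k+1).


v = 0.943396
Year 0: k_p_x=1.0, q=0.01, term=0.009434
Year 1: k_p_x=0.99, q=0.044, term=0.038768
Year 2: k_p_x=0.94644, q=0.046, term=0.036554
A_x = 0.0848


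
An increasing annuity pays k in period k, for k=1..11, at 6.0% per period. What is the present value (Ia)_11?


(Ia)_n = sum_{k=1}^{n} k * v^k, v = 1/(1+i)
v = 0.943396
Sum computed term by term:
(Ia)_11 = 42.7571


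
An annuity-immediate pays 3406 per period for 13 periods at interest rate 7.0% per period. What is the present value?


PV = PMT * (1 - (1+i)^(-n)) / i
= 3406 * (1 - (1+0.07)^(-13)) / 0.07
= 3406 * (1 - 0.414964) / 0.07
= 3406 * 8.357651
= 28466.1584


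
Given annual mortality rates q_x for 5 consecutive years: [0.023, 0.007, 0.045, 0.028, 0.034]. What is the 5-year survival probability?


p_k = 1 - q_k for each year
Survival = product of (1 - q_k)
= 0.977 * 0.993 * 0.955 * 0.972 * 0.966
= 0.8699


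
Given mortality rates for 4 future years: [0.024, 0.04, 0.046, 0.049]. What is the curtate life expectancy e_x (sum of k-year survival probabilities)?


e_x = sum_{k=1}^{n} k_p_x
k_p_x values:
  1_p_x = 0.976
  2_p_x = 0.93696
  3_p_x = 0.89386
  4_p_x = 0.850061
e_x = 3.6569


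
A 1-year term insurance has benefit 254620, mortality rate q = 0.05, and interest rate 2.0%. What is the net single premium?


NSP = benefit * q * v
v = 1/(1+i) = 0.980392
NSP = 254620 * 0.05 * 0.980392
= 12481.3725


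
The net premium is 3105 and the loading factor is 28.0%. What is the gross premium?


Gross = net * (1 + loading)
= 3105 * (1 + 0.28)
= 3105 * 1.28
= 3974.4


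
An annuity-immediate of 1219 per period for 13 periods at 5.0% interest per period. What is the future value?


FV = PMT * ((1+i)^n - 1) / i
= 1219 * ((1.05)^13 - 1) / 0.05
= 1219 * (1.885649 - 1) / 0.05
= 21592.1261
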